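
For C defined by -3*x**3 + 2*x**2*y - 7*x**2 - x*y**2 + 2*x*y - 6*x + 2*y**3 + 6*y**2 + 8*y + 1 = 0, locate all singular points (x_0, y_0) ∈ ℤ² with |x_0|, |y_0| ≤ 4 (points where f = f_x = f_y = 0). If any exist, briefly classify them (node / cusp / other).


Singular points: {(-1, -1)}; classification: cusp.

Compute partial derivatives:
  f_x = -9*x**2 + 4*x*y - 14*x - y**2 + 2*y - 6.
  f_y = 2*x**2 - 2*x*y + 2*x + 6*y**2 + 12*y + 8.
Scan x_0 ∈ {−4, ..., 4}. For each x_0, f_y(x_0, y) is a polynomial in y; find its integer roots y ∈ {−4, ..., 4}, then test f_x and f at those candidates.
  x = -4: f_y(-4, y) = 6*y**2 + 20*y + 32; no integer root y with |y| ≤ 4.
  x = -3: f_y(-3, y) = 6*y**2 + 18*y + 20; no integer root y with |y| ≤ 4.
  x = -2: f_y(-2, y) = 6*y**2 + 16*y + 12; no integer root y with |y| ≤ 4.
  x = -1: f_y(-1, y) = 6*y**2 + 14*y + 8; vanishes at y ∈ {-1}. (-1, -1): f_x = 0, f = 0 — SINGULAR.
  x = 0: f_y(0, y) = 6*y**2 + 12*y + 8; no integer root y with |y| ≤ 4.
  x = 1: f_y(1, y) = 6*y**2 + 10*y + 12; no integer root y with |y| ≤ 4.
  x = 2: f_y(2, y) = 6*y**2 + 8*y + 20; no integer root y with |y| ≤ 4.
  x = 3: f_y(3, y) = 6*y**2 + 6*y + 32; no integer root y with |y| ≤ 4.
  x = 4: f_y(4, y) = 6*y**2 + 4*y + 48; no integer root y with |y| ≤ 4.
Only singular point on the grid: (-1, -1).
Classify: substitute x = -1 + u, y = -1 + v and expand: f = -3*u**3 + 2*u**2*v - u*v**2 + 2*v**3 + v**2.
No constant or linear terms (consistent with a singular point). Quadratic part: v**2. Cubic part: -3*u**3 + 2*u**2*v - u*v**2 + 2*v**3.
The quadratic part v**2 is a perfect square, so there is a single (double) tangent line v = 0, i.e. y = -1. Restricting the cubic part to that line (v = 0) leaves -3*u**3 ≠ 0, so f is not divisible by v and the branch is v² ≈ 3*u**3 to lowest order — this is a cusp.
Classification: cusp.


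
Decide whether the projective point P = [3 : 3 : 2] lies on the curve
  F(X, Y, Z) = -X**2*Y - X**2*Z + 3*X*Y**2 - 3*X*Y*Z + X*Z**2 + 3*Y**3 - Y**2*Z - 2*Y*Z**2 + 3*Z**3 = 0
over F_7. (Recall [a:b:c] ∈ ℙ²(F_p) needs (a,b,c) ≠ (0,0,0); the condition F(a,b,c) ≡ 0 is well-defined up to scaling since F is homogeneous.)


F(3,3,2) ≡ 1 (mod 7); P is NOT on the curve.

Evaluate F(3, 3, 2) term-by-term (mod 7).
  -X**2*Y ↦ -1·9·3·1 = -27
  -X**2*Z ↦ -1·9·1·2 = -18
  3*X*Y**2 ↦ 3·3·9·1 = 81
  -3*X*Y*Z ↦ -3·3·3·2 = -54
  X*Z**2 ↦ 1·3·1·4 = 12
  3*Y**3 ↦ 3·1·27·1 = 81
  -Y**2*Z ↦ -1·1·9·2 = -18
  -2*Y*Z**2 ↦ -2·1·3·4 = -24
  3*Z**3 ↦ 3·1·1·8 = 24
Sum: F(3, 3, 2) = (-27) + (-18) + (81) + (-54) + (12) + (81) + (-18) + (-24) + (24) = 57.
Reducing mod 7: 57 ≡ 1 (mod 7).
Since F(a, b, c) ≡ 1 ≠ 0 (mod 7), P does NOT lie on the curve.


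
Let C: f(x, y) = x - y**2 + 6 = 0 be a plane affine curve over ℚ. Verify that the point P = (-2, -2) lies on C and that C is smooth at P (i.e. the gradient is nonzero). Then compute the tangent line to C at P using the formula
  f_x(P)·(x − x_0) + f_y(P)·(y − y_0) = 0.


Tangent line at P: x + 4*y + 10 = 0.

Step 1: f(-2, -2) = 0, so P lies on C.
Step 2: partial derivatives
  f_x(x, y) = 1, f_y(x, y) = -2*y.
  f_x(P) = 1, f_y(P) = 4 (gradient nonzero, so P is smooth).
Step 3: tangent line at P: 1·(x − -2) + 4·(y − -2) = 0.
Expanding: x + 4*y + 10 = 0.


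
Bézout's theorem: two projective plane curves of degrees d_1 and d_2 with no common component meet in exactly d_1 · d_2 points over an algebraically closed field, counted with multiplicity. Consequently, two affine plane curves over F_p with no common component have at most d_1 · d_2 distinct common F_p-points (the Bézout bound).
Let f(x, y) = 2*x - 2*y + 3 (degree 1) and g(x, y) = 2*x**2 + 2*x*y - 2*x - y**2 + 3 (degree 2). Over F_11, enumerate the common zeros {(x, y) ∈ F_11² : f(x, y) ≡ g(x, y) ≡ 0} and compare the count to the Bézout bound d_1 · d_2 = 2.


Common zeros: ∅; count = 0; Bézout bound = 2.

deg(f) = 1, deg(g) = 2, so Bézout bound = 2.
Scan x ∈ F_11. For each x, list the y ∈ F_11 with f(x, y) ≡ 0 and those with g(x, y) ≡ 0 (mod 11); the common zeros in that column are the intersection.
  x = 0: f ≡ 0 at y ∈ {7}; g ≡ 0 at y ∈ {5, 6}; common: ∅.
  x = 1: f ≡ 0 at y ∈ {8}; g ≡ 0 at y ∈ {3, 10}; common: ∅.
  x = 2: f ≡ 0 at y ∈ {9}; g ≡ 0 at y ∈ {2}; common: ∅.
  x = 3: f ≡ 0 at y ∈ {10}; g ≡ 0 at y ∈ ∅; common: ∅.
  x = 4: f ≡ 0 at y ∈ {0}; g ≡ 0 at y ∈ ∅; common: ∅.
  x = 5: f ≡ 0 at y ∈ {1}; g ≡ 0 at y ∈ ∅; common: ∅.
  x = 6: f ≡ 0 at y ∈ {2}; g ≡ 0 at y ∈ {6}; common: ∅.
  x = 7: f ≡ 0 at y ∈ {3}; g ≡ 0 at y ∈ {5, 9}; common: ∅.
  x = 8: f ≡ 0 at y ∈ {4}; g ≡ 0 at y ∈ {2, 3}; common: ∅.
  x = 9: f ≡ 0 at y ∈ {5}; g ≡ 0 at y ∈ ∅; common: ∅.
  x = 10: f ≡ 0 at y ∈ {6}; g ≡ 0 at y ∈ ∅; common: ∅.
Collecting: common zeros = ∅, so the count is 0.
Comparison with the Bézout bound: 0 ≤ 2 = deg(f)·deg(g), as expected for curves with no common component (the affine F_11-count falls short of the bound because intersections may lie at infinity, over extension fields, or carry multiplicity).


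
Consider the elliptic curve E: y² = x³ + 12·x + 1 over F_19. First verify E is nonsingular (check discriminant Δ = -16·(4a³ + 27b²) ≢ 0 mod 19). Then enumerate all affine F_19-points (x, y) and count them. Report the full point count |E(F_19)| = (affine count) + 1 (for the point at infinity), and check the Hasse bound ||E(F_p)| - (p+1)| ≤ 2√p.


Affine points = {(0, 1), (0, 18), (3, 8), (3, 11), (6, 2), (6, 17), (8, 1), (8, 18), (10, 0), (11, 1), (11, 18), (12, 7), (12, 12), (13, 6), (13, 13), (14, 5), (14, 14), (17, 8), (17, 11), (18, 8), (18, 11)}; affine count = 21; |E(F_19)| = 22.

Discriminant check: Δ ∝ 4a³ + 27b² = 4·12³ + 27·1² = 4·1728 + 27·1 ≡ 4 (mod 19). Nonzero ⇒ E is nonsingular.
For each x ∈ F_19, compute rhs = x³ + 12·x + 1 mod 19, then count y ∈ F_19 with y² ≡ rhs.
  x = 0: rhs = 1, matching y values: 1, 18 (2 points).
  x = 1: rhs = 14, matching y values: none (0 points).
  x = 2: rhs = 14, matching y values: none (0 points).
  x = 3: rhs = 7, matching y values: 8, 11 (2 points).
  x = 4: rhs = 18, matching y values: none (0 points).
  x = 5: rhs = 15, matching y values: none (0 points).
  x = 6: rhs = 4, matching y values: 2, 17 (2 points).
  x = 7: rhs = 10, matching y values: none (0 points).
  x = 8: rhs = 1, matching y values: 1, 18 (2 points).
  x = 9: rhs = 2, matching y values: none (0 points).
  x = 10: rhs = 0, matching y values: 0 (1 points).
  x = 11: rhs = 1, matching y values: 1, 18 (2 points).
  x = 12: rhs = 11, matching y values: 7, 12 (2 points).
  x = 13: rhs = 17, matching y values: 6, 13 (2 points).
  x = 14: rhs = 6, matching y values: 5, 14 (2 points).
  x = 15: rhs = 3, matching y values: none (0 points).
  x = 16: rhs = 14, matching y values: none (0 points).
  x = 17: rhs = 7, matching y values: 8, 11 (2 points).
  x = 18: rhs = 7, matching y values: 8, 11 (2 points).
Total affine count: 21.
Full point count |E(F_19)| = 21 + 1 = 22.
Hasse bound: |22 − (19+1)| = |2| = 2 ≤ 2√19 ≈ 8.7178 ✓.


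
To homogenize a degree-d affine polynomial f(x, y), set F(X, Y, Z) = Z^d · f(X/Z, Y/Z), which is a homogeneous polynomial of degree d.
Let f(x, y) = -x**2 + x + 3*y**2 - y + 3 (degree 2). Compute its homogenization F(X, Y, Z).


F(X, Y, Z) = -X**2 + X*Z + 3*Y**2 - Y*Z + 3*Z**2

deg(f) = 2.
Substitute x = X/Z, y = Y/Z into f, then multiply by Z^2.
  monomial -1·x^2·y^0 ↦ -1·X^2·Y^0·Z^0.
  monomial 1·x^1·y^0 ↦ 1·X^1·Y^0·Z^1.
  monomial 3·x^0·y^2 ↦ 3·X^0·Y^2·Z^0.
  monomial -1·x^0·y^1 ↦ -1·X^0·Y^1·Z^1.
  monomial 3·x^0·y^0 ↦ 3·X^0·Y^0·Z^2.
Collecting: F(X, Y, Z) = -X**2 + X*Z + 3*Y**2 - Y*Z + 3*Z**2.


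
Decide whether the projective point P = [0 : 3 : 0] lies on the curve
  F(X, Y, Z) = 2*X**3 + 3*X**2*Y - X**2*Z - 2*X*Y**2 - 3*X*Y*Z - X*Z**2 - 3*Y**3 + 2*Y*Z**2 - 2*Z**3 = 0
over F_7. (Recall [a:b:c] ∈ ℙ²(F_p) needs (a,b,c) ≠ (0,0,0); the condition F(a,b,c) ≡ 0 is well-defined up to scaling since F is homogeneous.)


F(0,3,0) ≡ 3 (mod 7); P is NOT on the curve.

Evaluate F(0, 3, 0) term-by-term (mod 7).
  2*X**3 ↦ 2·0·1·1 = 0
  3*X**2*Y ↦ 3·0·3·1 = 0
  -X**2*Z ↦ -1·0·1·0 = 0
  -2*X*Y**2 ↦ -2·0·9·1 = 0
  -3*X*Y*Z ↦ -3·0·3·0 = 0
  -X*Z**2 ↦ -1·0·1·0 = 0
  -3*Y**3 ↦ -3·1·27·1 = -81
  2*Y*Z**2 ↦ 2·1·3·0 = 0
  -2*Z**3 ↦ -2·1·1·0 = 0
Sum: F(0, 3, 0) = (0) + (0) + (0) + (0) + (0) + (0) + (-81) + (0) + (0) = -81.
Reducing mod 7: -81 ≡ 3 (mod 7).
Since F(a, b, c) ≡ 3 ≠ 0 (mod 7), P does NOT lie on the curve.


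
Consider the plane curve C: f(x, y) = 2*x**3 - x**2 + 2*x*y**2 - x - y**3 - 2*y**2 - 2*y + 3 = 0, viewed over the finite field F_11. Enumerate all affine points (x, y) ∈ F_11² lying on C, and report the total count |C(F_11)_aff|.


Affine F_11-points: {(0, 6), (1, 1), (1, 5), (2, 6), (2, 9), (4, 3), (4, 6), (4, 8), (7, 9), (8, 9), (10, 10)}; count = 11.

For each of the 121 pairs (x, y) ∈ F_11², evaluate f(x, y) mod 11. Record the zeros.
  x = 0: [0↦3, 1↦9, 2↦5, 3↦7, 4↦9, 5↦5, 6↦0, 7↦10, 8↦7, 9↦7, 10↦4]  zeros at y ∈ {6}
  x = 1: [0↦3, 1↦0, 2↦2, 3↦3, 4↦8, 5↦0, 6↦6, 7↦9, 8↦3, 9↦4, 10↦6]  zeros at y ∈ {1, 5}
  x = 2: [0↦2, 1↦1, 2↦9, 3↦9, 4↦6, 5↦5, 6↦0, 7↦7, 8↦9, 9↦0, 10↦7]  zeros at y ∈ {6, 9}
  x = 3: [0↦1, 1↦2, 2↦5, 3↦4, 4↦4, 5↦10, 6↦5, 7↦5, 8↦4, 9↦7, 10↦8]  zeros at y ∈ ∅
  x = 4: [0↦1, 1↦4, 2↦2, 3↦0, 4↦3, 5↦5, 6↦0, 7↦4, 8↦0, 9↦4, 10↦10]  zeros at y ∈ {3, 6, 8}
  x = 5: [0↦3, 1↦8, 2↦1, 3↦9, 4↦4, 5↦2, 6↦8, 7↦5, 8↦9, 9↦3, 10↦3]  zeros at y ∈ ∅
  x = 6: [0↦8, 1↦4, 2↦3, 3↦10, 4↦8, 5↦2, 6↦8, 7↦9, 8↦10, 9↦5, 10↦10]  zeros at y ∈ ∅
  x = 7: [0↦6, 1↦4, 2↦9, 3↦4, 4↦5, 5↦6, 6↦1, 7↦6, 8↦4, 9↦0, 10↦10]  zeros at y ∈ {9}
  x = 8: [0↦9, 1↦9, 2↦9, 3↦3, 4↦7, 5↦4, 6↦10, 7↦8, 8↦3, 9↦0, 10↦4]  zeros at y ∈ {9}
  x = 9: [0↦7, 1↦9, 2↦4, 3↦8, 4↦4, 5↦8, 6↦3, 7↦5, 8↦8, 9↦6, 10↦4]  zeros at y ∈ ∅
  x = 10: [0↦1, 1↦5, 2↦6, 3↦9, 4↦8, 5↦8, 6↦3, 7↦9, 8↦9, 9↦8, 10↦0]  zeros at y ∈ {10}
Collecting zeros: affine points = {(0, 6), (1, 1), (1, 5), (2, 6), (2, 9), (4, 3), (4, 6), (4, 8), (7, 9), (8, 9), (10, 10)}.
Total count |C(F_11)_aff| = 11.


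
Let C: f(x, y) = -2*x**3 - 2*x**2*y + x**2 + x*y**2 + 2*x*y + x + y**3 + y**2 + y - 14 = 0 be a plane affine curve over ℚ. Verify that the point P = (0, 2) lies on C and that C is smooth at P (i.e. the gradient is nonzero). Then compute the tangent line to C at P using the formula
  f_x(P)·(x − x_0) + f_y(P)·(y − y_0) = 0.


Tangent line at P: 9*x + 17*y - 34 = 0.

Step 1: f(0, 2) = 0, so P lies on C.
Step 2: partial derivatives
  f_x(x, y) = -6*x**2 - 4*x*y + 2*x + y**2 + 2*y + 1, f_y(x, y) = -2*x**2 + 2*x*y + 2*x + 3*y**2 + 2*y + 1.
  f_x(P) = 9, f_y(P) = 17 (gradient nonzero, so P is smooth).
Step 3: tangent line at P: 9·(x − 0) + 17·(y − 2) = 0.
Expanding: 9*x + 17*y - 34 = 0.


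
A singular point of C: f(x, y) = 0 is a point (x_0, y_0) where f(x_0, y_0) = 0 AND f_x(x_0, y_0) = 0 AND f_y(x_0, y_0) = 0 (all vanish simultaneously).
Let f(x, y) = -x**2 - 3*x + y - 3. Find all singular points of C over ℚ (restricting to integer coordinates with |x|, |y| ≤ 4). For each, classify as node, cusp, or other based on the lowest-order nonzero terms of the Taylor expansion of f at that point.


No singular points in the scanned grid; C is smooth there.

Compute partial derivatives:
  f_x = -2*x - 3.
  f_y = 1.
f_y = 1 is a nonzero constant, so f_y never vanishes: no point (x, y) can satisfy f = f_x = f_y = 0. In particular no (x, y) ∈ {−4, ..., 4}² is singular; the curve is smooth.


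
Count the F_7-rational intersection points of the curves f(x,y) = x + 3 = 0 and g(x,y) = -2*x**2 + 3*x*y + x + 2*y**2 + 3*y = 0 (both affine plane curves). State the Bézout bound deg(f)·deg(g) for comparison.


Common zeros: {(4, 0), (4, 3)}; count = 2; Bézout bound = 2.

deg(f) = 1, deg(g) = 2, so Bézout bound = 2.
Scan x ∈ F_7. For each x, list the y ∈ F_7 with f(x, y) ≡ 0 and those with g(x, y) ≡ 0 (mod 7); the common zeros in that column are the intersection.
  x = 0: f ≡ 0 at y ∈ ∅; g ≡ 0 at y ∈ {0, 2}; common: ∅.
  x = 1: f ≡ 0 at y ∈ ∅; g ≡ 0 at y ∈ {1, 3}; common: ∅.
  x = 2: f ≡ 0 at y ∈ ∅; g ≡ 0 at y ∈ ∅; common: ∅.
  x = 3: f ≡ 0 at y ∈ ∅; g ≡ 0 at y ∈ ∅; common: ∅.
  x = 4: f ≡ 0 at y ∈ {0, 1, 2, 3, 4, 5, 6}; g ≡ 0 at y ∈ {0, 3}; common: {0, 3}.
  x = 5: f ≡ 0 at y ∈ ∅; g ≡ 0 at y ∈ ∅; common: ∅.
  x = 6: f ≡ 0 at y ∈ ∅; g ≡ 0 at y ∈ ∅; common: ∅.
Collecting: common zeros = {(4, 0), (4, 3)}, so the count is 2.
Comparison with the Bézout bound: 2 ≤ 2 = deg(f)·deg(g), as expected for curves with no common component (the bound is attained).


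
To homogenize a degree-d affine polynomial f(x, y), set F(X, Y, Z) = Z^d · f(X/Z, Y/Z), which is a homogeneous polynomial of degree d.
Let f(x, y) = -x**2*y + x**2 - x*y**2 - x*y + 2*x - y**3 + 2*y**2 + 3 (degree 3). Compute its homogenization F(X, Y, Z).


F(X, Y, Z) = -X**2*Y + X**2*Z - X*Y**2 - X*Y*Z + 2*X*Z**2 - Y**3 + 2*Y**2*Z + 3*Z**3

deg(f) = 3.
Substitute x = X/Z, y = Y/Z into f, then multiply by Z^3.
  monomial -1·x^2·y^1 ↦ -1·X^2·Y^1·Z^0.
  monomial 1·x^2·y^0 ↦ 1·X^2·Y^0·Z^1.
  monomial -1·x^1·y^2 ↦ -1·X^1·Y^2·Z^0.
  monomial -1·x^1·y^1 ↦ -1·X^1·Y^1·Z^1.
  monomial 2·x^1·y^0 ↦ 2·X^1·Y^0·Z^2.
  monomial -1·x^0·y^3 ↦ -1·X^0·Y^3·Z^0.
  monomial 2·x^0·y^2 ↦ 2·X^0·Y^2·Z^1.
  monomial 3·x^0·y^0 ↦ 3·X^0·Y^0·Z^3.
Collecting: F(X, Y, Z) = -X**2*Y + X**2*Z - X*Y**2 - X*Y*Z + 2*X*Z**2 - Y**3 + 2*Y**2*Z + 3*Z**3.


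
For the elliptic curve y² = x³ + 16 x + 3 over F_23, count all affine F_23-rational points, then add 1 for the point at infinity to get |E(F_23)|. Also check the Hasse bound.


Affine points = {(0, 7), (0, 16), (3, 3), (3, 20), (4, 4), (4, 19), (5, 1), (5, 22), (6, 4), (6, 19), (9, 5), (9, 18), (10, 6), (10, 17), (13, 4), (13, 19), (14, 2), (14, 21), (16, 10), (16, 13), (17, 6), (17, 17), (19, 6), (19, 17), (21, 3), (21, 20), (22, 3), (22, 20)}; affine count = 28; |E(F_23)| = 29.

Discriminant check: Δ ∝ 4a³ + 27b² = 4·16³ + 27·3² = 4·4096 + 27·9 ≡ 21 (mod 23). Nonzero ⇒ E is nonsingular.
For each x ∈ F_23, compute rhs = x³ + 16·x + 3 mod 23, then count y ∈ F_23 with y² ≡ rhs.
  x = 0: rhs = 3, matching y values: 7, 16 (2 points).
  x = 1: rhs = 20, matching y values: none (0 points).
  x = 2: rhs = 20, matching y values: none (0 points).
  x = 3: rhs = 9, matching y values: 3, 20 (2 points).
  x = 4: rhs = 16, matching y values: 4, 19 (2 points).
  x = 5: rhs = 1, matching y values: 1, 22 (2 points).
  x = 6: rhs = 16, matching y values: 4, 19 (2 points).
  x = 7: rhs = 21, matching y values: none (0 points).
  x = 8: rhs = 22, matching y values: none (0 points).
  x = 9: rhs = 2, matching y values: 5, 18 (2 points).
  x = 10: rhs = 13, matching y values: 6, 17 (2 points).
  x = 11: rhs = 15, matching y values: none (0 points).
  x = 12: rhs = 14, matching y values: none (0 points).
  x = 13: rhs = 16, matching y values: 4, 19 (2 points).
  x = 14: rhs = 4, matching y values: 2, 21 (2 points).
  x = 15: rhs = 7, matching y values: none (0 points).
  x = 16: rhs = 8, matching y values: 10, 13 (2 points).
  x = 17: rhs = 13, matching y values: 6, 17 (2 points).
  x = 18: rhs = 5, matching y values: none (0 points).
  x = 19: rhs = 13, matching y values: 6, 17 (2 points).
  x = 20: rhs = 20, matching y values: none (0 points).
  x = 21: rhs = 9, matching y values: 3, 20 (2 points).
  x = 22: rhs = 9, matching y values: 3, 20 (2 points).
Total affine count: 28.
Full point count |E(F_23)| = 28 + 1 = 29.
Hasse bound: |29 − (23+1)| = |5| = 5 ≤ 2√23 ≈ 9.5917 ✓.


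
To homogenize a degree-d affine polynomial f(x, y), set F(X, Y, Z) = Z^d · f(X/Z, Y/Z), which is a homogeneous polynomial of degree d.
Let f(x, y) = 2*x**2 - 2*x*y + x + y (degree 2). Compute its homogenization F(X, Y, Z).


F(X, Y, Z) = 2*X**2 - 2*X*Y + X*Z + Y*Z

deg(f) = 2.
Substitute x = X/Z, y = Y/Z into f, then multiply by Z^2.
  monomial 2·x^2·y^0 ↦ 2·X^2·Y^0·Z^0.
  monomial -2·x^1·y^1 ↦ -2·X^1·Y^1·Z^0.
  monomial 1·x^1·y^0 ↦ 1·X^1·Y^0·Z^1.
  monomial 1·x^0·y^1 ↦ 1·X^0·Y^1·Z^1.
Collecting: F(X, Y, Z) = 2*X**2 - 2*X*Y + X*Z + Y*Z.


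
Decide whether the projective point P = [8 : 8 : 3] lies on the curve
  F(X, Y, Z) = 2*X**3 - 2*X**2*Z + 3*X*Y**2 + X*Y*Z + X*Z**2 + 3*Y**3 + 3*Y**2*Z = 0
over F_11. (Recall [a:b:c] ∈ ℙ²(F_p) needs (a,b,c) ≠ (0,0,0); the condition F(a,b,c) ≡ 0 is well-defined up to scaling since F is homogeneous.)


F(8,8,3) ≡ 9 (mod 11); P is NOT on the curve.

Evaluate F(8, 8, 3) term-by-term (mod 11).
  2*X**3 ↦ 2·512·1·1 = 1024
  -2*X**2*Z ↦ -2·64·1·3 = -384
  3*X*Y**2 ↦ 3·8·64·1 = 1536
  X*Y*Z ↦ 1·8·8·3 = 192
  X*Z**2 ↦ 1·8·1·9 = 72
  3*Y**3 ↦ 3·1·512·1 = 1536
  3*Y**2*Z ↦ 3·1·64·3 = 576
Sum: F(8, 8, 3) = (1024) + (-384) + (1536) + (192) + (72) + (1536) + (576) = 4552.
Reducing mod 11: 4552 ≡ 9 (mod 11).
Since F(a, b, c) ≡ 9 ≠ 0 (mod 11), P does NOT lie on the curve.


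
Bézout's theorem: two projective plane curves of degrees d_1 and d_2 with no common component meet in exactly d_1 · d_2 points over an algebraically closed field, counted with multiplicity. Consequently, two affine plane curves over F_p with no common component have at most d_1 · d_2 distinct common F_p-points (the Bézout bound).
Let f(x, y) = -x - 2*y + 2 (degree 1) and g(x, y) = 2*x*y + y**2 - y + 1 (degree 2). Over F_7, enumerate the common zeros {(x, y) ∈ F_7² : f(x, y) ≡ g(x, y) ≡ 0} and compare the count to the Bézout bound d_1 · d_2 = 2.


Common zeros: {(1, 4)}; count = 1; Bézout bound = 2.

deg(f) = 1, deg(g) = 2, so Bézout bound = 2.
Scan x ∈ F_7. For each x, list the y ∈ F_7 with f(x, y) ≡ 0 and those with g(x, y) ≡ 0 (mod 7); the common zeros in that column are the intersection.
  x = 0: f ≡ 0 at y ∈ {1}; g ≡ 0 at y ∈ {3, 5}; common: ∅.
  x = 1: f ≡ 0 at y ∈ {4}; g ≡ 0 at y ∈ {2, 4}; common: {4}.
  x = 2: f ≡ 0 at y ∈ {0}; g ≡ 0 at y ∈ ∅; common: ∅.
  x = 3: f ≡ 0 at y ∈ {3}; g ≡ 0 at y ∈ {1}; common: ∅.
  x = 4: f ≡ 0 at y ∈ {6}; g ≡ 0 at y ∈ ∅; common: ∅.
  x = 5: f ≡ 0 at y ∈ {2}; g ≡ 0 at y ∈ {6}; common: ∅.
  x = 6: f ≡ 0 at y ∈ {5}; g ≡ 0 at y ∈ ∅; common: ∅.
Collecting: common zeros = {(1, 4)}, so the count is 1.
Comparison with the Bézout bound: 1 ≤ 2 = deg(f)·deg(g), as expected for curves with no common component (the affine F_7-count falls short of the bound because intersections may lie at infinity, over extension fields, or carry multiplicity).


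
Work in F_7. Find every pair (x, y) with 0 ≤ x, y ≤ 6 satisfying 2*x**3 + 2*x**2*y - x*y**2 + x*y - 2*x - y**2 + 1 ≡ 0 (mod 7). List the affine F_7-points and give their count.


Affine F_7-points: {(0, 1), (0, 6), (2, 2), (2, 6), (3, 0), (6, 6)}; count = 6.

For each of the 49 pairs (x, y) ∈ F_7², evaluate f(x, y) mod 7. Record the zeros.
  x = 0: [0↦1, 1↦0, 2↦4, 3↦6, 4↦6, 5↦4, 6↦0]  zeros at y ∈ {1, 6}
  x = 1: [0↦1, 1↦2, 2↦6, 3↦6, 4↦2, 5↦1, 6↦3]  zeros at y ∈ ∅
  x = 2: [0↦6, 1↦6, 2↦0, 3↦2, 4↦5, 5↦2, 6↦0]  zeros at y ∈ {2, 6}
  x = 3: [0↦0, 1↦3, 2↦5, 3↦6, 4↦6, 5↦5, 6↦3]  zeros at y ∈ {0}
  x = 4: [0↦2, 1↦5, 2↦5, 3↦2, 4↦3, 5↦1, 6↦3]  zeros at y ∈ ∅
  x = 5: [0↦3, 1↦3, 2↦5, 3↦2, 4↦1, 5↦2, 6↦5]  zeros at y ∈ ∅
  x = 6: [0↦1, 1↦2, 2↦3, 3↦4, 4↦5, 5↦6, 6↦0]  zeros at y ∈ {6}
Collecting zeros: affine points = {(0, 1), (0, 6), (2, 2), (2, 6), (3, 0), (6, 6)}.
Total count |C(F_7)_aff| = 6.


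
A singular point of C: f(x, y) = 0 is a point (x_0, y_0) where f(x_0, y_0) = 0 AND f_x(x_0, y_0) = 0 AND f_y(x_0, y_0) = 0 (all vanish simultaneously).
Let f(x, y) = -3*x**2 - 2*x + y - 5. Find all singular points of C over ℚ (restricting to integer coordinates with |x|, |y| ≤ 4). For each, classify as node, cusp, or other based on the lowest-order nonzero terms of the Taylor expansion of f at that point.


No singular points in the scanned grid; C is smooth there.

Compute partial derivatives:
  f_x = -6*x - 2.
  f_y = 1.
f_y = 1 is a nonzero constant, so f_y never vanishes: no point (x, y) can satisfy f = f_x = f_y = 0. In particular no (x, y) ∈ {−4, ..., 4}² is singular; the curve is smooth.


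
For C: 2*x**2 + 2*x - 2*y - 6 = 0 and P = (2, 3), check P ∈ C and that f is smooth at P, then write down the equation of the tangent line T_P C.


Tangent line at P: 10*x - 2*y - 14 = 0.

Step 1: f(2, 3) = 0, so P lies on C.
Step 2: partial derivatives
  f_x(x, y) = 4*x + 2, f_y(x, y) = -2.
  f_x(P) = 10, f_y(P) = -2 (gradient nonzero, so P is smooth).
Step 3: tangent line at P: 10·(x − 2) + -2·(y − 3) = 0.
Expanding: 10*x - 2*y - 14 = 0.


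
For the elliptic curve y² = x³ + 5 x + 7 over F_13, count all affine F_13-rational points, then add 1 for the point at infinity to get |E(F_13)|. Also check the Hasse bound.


Affine points = {(1, 0), (2, 5), (2, 8), (3, 6), (3, 7), (4, 0), (5, 1), (5, 12), (8, 0), (9, 1), (9, 12), (10, 2), (10, 11), (12, 1), (12, 12)}; affine count = 15; |E(F_13)| = 16.

Discriminant check: Δ ∝ 4a³ + 27b² = 4·5³ + 27·7² = 4·125 + 27·49 ≡ 3 (mod 13). Nonzero ⇒ E is nonsingular.
For each x ∈ F_13, compute rhs = x³ + 5·x + 7 mod 13, then count y ∈ F_13 with y² ≡ rhs.
  x = 0: rhs = 7, matching y values: none (0 points).
  x = 1: rhs = 0, matching y values: 0 (1 points).
  x = 2: rhs = 12, matching y values: 5, 8 (2 points).
  x = 3: rhs = 10, matching y values: 6, 7 (2 points).
  x = 4: rhs = 0, matching y values: 0 (1 points).
  x = 5: rhs = 1, matching y values: 1, 12 (2 points).
  x = 6: rhs = 6, matching y values: none (0 points).
  x = 7: rhs = 8, matching y values: none (0 points).
  x = 8: rhs = 0, matching y values: 0 (1 points).
  x = 9: rhs = 1, matching y values: 1, 12 (2 points).
  x = 10: rhs = 4, matching y values: 2, 11 (2 points).
  x = 11: rhs = 2, matching y values: none (0 points).
  x = 12: rhs = 1, matching y values: 1, 12 (2 points).
Total affine count: 15.
Full point count |E(F_13)| = 15 + 1 = 16.
Hasse bound: |16 − (13+1)| = |2| = 2 ≤ 2√13 ≈ 7.2111 ✓.


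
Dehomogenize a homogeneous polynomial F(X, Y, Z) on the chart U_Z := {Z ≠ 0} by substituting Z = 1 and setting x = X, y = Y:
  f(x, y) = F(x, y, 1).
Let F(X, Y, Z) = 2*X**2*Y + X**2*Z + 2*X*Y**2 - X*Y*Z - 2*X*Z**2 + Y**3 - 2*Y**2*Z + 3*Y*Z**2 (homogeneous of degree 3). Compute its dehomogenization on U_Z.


f(x, y) = 2*x**2*y + x**2 + 2*x*y**2 - x*y - 2*x + y**3 - 2*y**2 + 3*y

On U_Z we set Z = 1. Each monomial c·X^i·Y^j·Z^k in F becomes c·x^i·y^j·1^k = c·x^i·y^j.
Substituting Z = 1: F(X, Y, 1) = 2*x**2*y + x**2 + 2*x*y**2 - x*y - 2*x + y**3 - 2*y**2 + 3*y.
Note: deg(f) ≤ deg(F) = 3; strict inequality happens when F is divisible by Z (lost terms).


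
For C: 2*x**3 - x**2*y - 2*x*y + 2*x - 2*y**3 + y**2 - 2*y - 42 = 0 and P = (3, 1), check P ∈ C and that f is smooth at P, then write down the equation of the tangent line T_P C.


Tangent line at P: 48*x - 21*y - 123 = 0.

Step 1: f(3, 1) = 0, so P lies on C.
Step 2: partial derivatives
  f_x(x, y) = 6*x**2 - 2*x*y - 2*y + 2, f_y(x, y) = -x**2 - 2*x - 6*y**2 + 2*y - 2.
  f_x(P) = 48, f_y(P) = -21 (gradient nonzero, so P is smooth).
Step 3: tangent line at P: 48·(x − 3) + -21·(y − 1) = 0.
Expanding: 48*x - 21*y - 123 = 0.


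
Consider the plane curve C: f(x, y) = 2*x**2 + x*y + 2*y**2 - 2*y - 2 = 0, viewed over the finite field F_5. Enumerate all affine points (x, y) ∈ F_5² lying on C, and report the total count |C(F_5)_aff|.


Affine F_5-points: {(0, 3), (1, 0), (1, 3), (4, 0), (4, 4)}; count = 5.

For each of the 25 pairs (x, y) ∈ F_5², evaluate f(x, y) mod 5. Record the zeros.
  x = 0: [0↦3, 1↦3, 2↦2, 3↦0, 4↦2]  zeros at y ∈ {3}
  x = 1: [0↦0, 1↦1, 2↦1, 3↦0, 4↦3]  zeros at y ∈ {0, 3}
  x = 2: [0↦1, 1↦3, 2↦4, 3↦4, 4↦3]  zeros at y ∈ ∅
  x = 3: [0↦1, 1↦4, 2↦1, 3↦2, 4↦2]  zeros at y ∈ ∅
  x = 4: [0↦0, 1↦4, 2↦2, 3↦4, 4↦0]  zeros at y ∈ {0, 4}
Collecting zeros: affine points = {(0, 3), (1, 0), (1, 3), (4, 0), (4, 4)}.
Total count |C(F_5)_aff| = 5.


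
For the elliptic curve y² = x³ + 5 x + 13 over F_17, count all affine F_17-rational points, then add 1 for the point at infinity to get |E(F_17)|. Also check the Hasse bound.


Affine points = {(0, 8), (0, 9), (1, 6), (1, 11), (3, 2), (3, 15), (6, 2), (6, 15), (7, 0), (8, 2), (8, 15), (10, 3), (10, 14), (12, 4), (12, 13)}; affine count = 15; |E(F_17)| = 16.

Discriminant check: Δ ∝ 4a³ + 27b² = 4·5³ + 27·13² = 4·125 + 27·169 ≡ 14 (mod 17). Nonzero ⇒ E is nonsingular.
For each x ∈ F_17, compute rhs = x³ + 5·x + 13 mod 17, then count y ∈ F_17 with y² ≡ rhs.
  x = 0: rhs = 13, matching y values: 8, 9 (2 points).
  x = 1: rhs = 2, matching y values: 6, 11 (2 points).
  x = 2: rhs = 14, matching y values: none (0 points).
  x = 3: rhs = 4, matching y values: 2, 15 (2 points).
  x = 4: rhs = 12, matching y values: none (0 points).
  x = 5: rhs = 10, matching y values: none (0 points).
  x = 6: rhs = 4, matching y values: 2, 15 (2 points).
  x = 7: rhs = 0, matching y values: 0 (1 points).
  x = 8: rhs = 4, matching y values: 2, 15 (2 points).
  x = 9: rhs = 5, matching y values: none (0 points).
  x = 10: rhs = 9, matching y values: 3, 14 (2 points).
  x = 11: rhs = 5, matching y values: none (0 points).
  x = 12: rhs = 16, matching y values: 4, 13 (2 points).
  x = 13: rhs = 14, matching y values: none (0 points).
  x = 14: rhs = 5, matching y values: none (0 points).
  x = 15: rhs = 12, matching y values: none (0 points).
  x = 16: rhs = 7, matching y values: none (0 points).
Total affine count: 15.
Full point count |E(F_17)| = 15 + 1 = 16.
Hasse bound: |16 − (17+1)| = |-2| = 2 ≤ 2√17 ≈ 8.2462 ✓.


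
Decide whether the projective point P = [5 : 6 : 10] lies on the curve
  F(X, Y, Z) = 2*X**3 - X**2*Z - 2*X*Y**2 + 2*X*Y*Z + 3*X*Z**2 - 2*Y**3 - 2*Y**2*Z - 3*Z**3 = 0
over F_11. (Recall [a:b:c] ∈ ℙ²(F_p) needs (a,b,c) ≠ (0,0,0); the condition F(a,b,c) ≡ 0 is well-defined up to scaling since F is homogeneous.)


F(5,6,10) ≡ 8 (mod 11); P is NOT on the curve.

Evaluate F(5, 6, 10) term-by-term (mod 11).
  2*X**3 ↦ 2·125·1·1 = 250
  -X**2*Z ↦ -1·25·1·10 = -250
  -2*X*Y**2 ↦ -2·5·36·1 = -360
  2*X*Y*Z ↦ 2·5·6·10 = 600
  3*X*Z**2 ↦ 3·5·1·100 = 1500
  -2*Y**3 ↦ -2·1·216·1 = -432
  -2*Y**2*Z ↦ -2·1·36·10 = -720
  -3*Z**3 ↦ -3·1·1·1000 = -3000
Sum: F(5, 6, 10) = (250) + (-250) + (-360) + (600) + (1500) + (-432) + (-720) + (-3000) = -2412.
Reducing mod 11: -2412 ≡ 8 (mod 11).
Since F(a, b, c) ≡ 8 ≠ 0 (mod 11), P does NOT lie on the curve.


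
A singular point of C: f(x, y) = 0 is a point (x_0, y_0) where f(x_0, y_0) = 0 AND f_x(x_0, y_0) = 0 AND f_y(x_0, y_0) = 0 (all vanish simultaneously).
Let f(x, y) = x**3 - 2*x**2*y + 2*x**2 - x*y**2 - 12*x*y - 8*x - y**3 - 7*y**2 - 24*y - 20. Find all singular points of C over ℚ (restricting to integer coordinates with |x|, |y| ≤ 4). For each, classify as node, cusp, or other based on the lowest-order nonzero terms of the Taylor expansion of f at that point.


Singular points: {(-2, -2)}; classification: cusp.

Compute partial derivatives:
  f_x = 3*x**2 - 4*x*y + 4*x - y**2 - 12*y - 8.
  f_y = -2*x**2 - 2*x*y - 12*x - 3*y**2 - 14*y - 24.
Scan x_0 ∈ {−4, ..., 4}. For each x_0, f_y(x_0, y) is a polynomial in y; find its integer roots y ∈ {−4, ..., 4}, then test f_x and f at those candidates.
  x = -4: f_y(-4, y) = -3*y**2 - 6*y - 8; no integer root y with |y| ≤ 4.
  x = -3: f_y(-3, y) = -3*y**2 - 8*y - 6; no integer root y with |y| ≤ 4.
  x = -2: f_y(-2, y) = -3*y**2 - 10*y - 8; vanishes at y ∈ {-2}. (-2, -2): f_x = 0, f = 0 — SINGULAR.
  x = -1: f_y(-1, y) = -3*y**2 - 12*y - 14; no integer root y with |y| ≤ 4.
  x = 0: f_y(0, y) = -3*y**2 - 14*y - 24; no integer root y with |y| ≤ 4.
  x = 1: f_y(1, y) = -3*y**2 - 16*y - 38; no integer root y with |y| ≤ 4.
  x = 2: f_y(2, y) = -3*y**2 - 18*y - 56; no integer root y with |y| ≤ 4.
  x = 3: f_y(3, y) = -3*y**2 - 20*y - 78; no integer root y with |y| ≤ 4.
  x = 4: f_y(4, y) = -3*y**2 - 22*y - 104; no integer root y with |y| ≤ 4.
Only singular point on the grid: (-2, -2).
Classify: substitute x = -2 + u, y = -2 + v and expand: f = u**3 - 2*u**2*v - u*v**2 - v**3 + v**2.
No constant or linear terms (consistent with a singular point). Quadratic part: v**2. Cubic part: u**3 - 2*u**2*v - u*v**2 - v**3.
The quadratic part v**2 is a perfect square, so there is a single (double) tangent line v = 0, i.e. y = -2. Restricting the cubic part to that line (v = 0) leaves u**3 ≠ 0, so f is not divisible by v and the branch is v² ≈ -u**3 to lowest order — this is a cusp.
Classification: cusp.


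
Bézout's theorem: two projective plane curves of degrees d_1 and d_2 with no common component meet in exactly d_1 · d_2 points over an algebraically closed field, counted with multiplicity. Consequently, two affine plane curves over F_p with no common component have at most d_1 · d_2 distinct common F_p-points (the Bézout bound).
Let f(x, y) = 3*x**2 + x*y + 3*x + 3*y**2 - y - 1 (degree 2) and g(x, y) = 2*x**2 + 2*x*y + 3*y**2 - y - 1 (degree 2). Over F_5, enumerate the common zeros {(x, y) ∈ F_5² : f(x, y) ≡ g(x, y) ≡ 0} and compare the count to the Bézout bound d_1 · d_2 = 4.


Common zeros: {(3, 1)}; count = 1; Bézout bound = 4.

deg(f) = 2, deg(g) = 2, so Bézout bound = 4.
Scan x ∈ F_5. For each x, list the y ∈ F_5 with f(x, y) ≡ 0 and those with g(x, y) ≡ 0 (mod 5); the common zeros in that column are the intersection.
  x = 0: f ≡ 0 at y ∈ ∅; g ≡ 0 at y ∈ ∅; common: ∅.
  x = 1: f ≡ 0 at y ∈ {0}; g ≡ 0 at y ∈ {1, 2}; common: ∅.
  x = 2: f ≡ 0 at y ∈ ∅; g ≡ 0 at y ∈ {2}; common: ∅.
  x = 3: f ≡ 0 at y ∈ {0, 1}; g ≡ 0 at y ∈ {1, 4}; common: {1}.
  x = 4: f ≡ 0 at y ∈ {1, 3}; g ≡ 0 at y ∈ ∅; common: ∅.
Collecting: common zeros = {(3, 1)}, so the count is 1.
Comparison with the Bézout bound: 1 ≤ 4 = deg(f)·deg(g), as expected for curves with no common component (the affine F_5-count falls short of the bound because intersections may lie at infinity, over extension fields, or carry multiplicity).


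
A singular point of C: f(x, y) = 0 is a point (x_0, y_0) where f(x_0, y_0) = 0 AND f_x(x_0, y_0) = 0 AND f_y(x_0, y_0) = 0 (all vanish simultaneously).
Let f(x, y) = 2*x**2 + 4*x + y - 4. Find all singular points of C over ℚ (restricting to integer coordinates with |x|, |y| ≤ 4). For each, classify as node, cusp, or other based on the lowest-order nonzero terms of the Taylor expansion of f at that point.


No singular points in the scanned grid; C is smooth there.

Compute partial derivatives:
  f_x = 4*x + 4.
  f_y = 1.
f_y = 1 is a nonzero constant, so f_y never vanishes: no point (x, y) can satisfy f = f_x = f_y = 0. In particular no (x, y) ∈ {−4, ..., 4}² is singular; the curve is smooth.


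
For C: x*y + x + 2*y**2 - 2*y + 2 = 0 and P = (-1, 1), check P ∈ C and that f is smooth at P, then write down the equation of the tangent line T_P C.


Tangent line at P: 2*x + y + 1 = 0.

Step 1: f(-1, 1) = 0, so P lies on C.
Step 2: partial derivatives
  f_x(x, y) = y + 1, f_y(x, y) = x + 4*y - 2.
  f_x(P) = 2, f_y(P) = 1 (gradient nonzero, so P is smooth).
Step 3: tangent line at P: 2·(x − -1) + 1·(y − 1) = 0.
Expanding: 2*x + y + 1 = 0.


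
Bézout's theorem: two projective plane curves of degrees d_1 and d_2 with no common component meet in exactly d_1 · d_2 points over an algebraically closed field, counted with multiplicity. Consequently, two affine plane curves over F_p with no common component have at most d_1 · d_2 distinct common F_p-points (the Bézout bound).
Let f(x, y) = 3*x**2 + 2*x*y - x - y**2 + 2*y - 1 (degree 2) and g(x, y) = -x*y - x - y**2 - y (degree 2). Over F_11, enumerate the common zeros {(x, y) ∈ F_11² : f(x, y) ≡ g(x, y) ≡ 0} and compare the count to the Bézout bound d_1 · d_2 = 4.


Common zeros: {(7, 4)}; count = 1; Bézout bound = 4.

deg(f) = 2, deg(g) = 2, so Bézout bound = 4.
Scan x ∈ F_11. For each x, list the y ∈ F_11 with f(x, y) ≡ 0 and those with g(x, y) ≡ 0 (mod 11); the common zeros in that column are the intersection.
  x = 0: f ≡ 0 at y ∈ {1}; g ≡ 0 at y ∈ {0, 10}; common: ∅.
  x = 1: f ≡ 0 at y ∈ {6, 9}; g ≡ 0 at y ∈ {10}; common: ∅.
  x = 2: f ≡ 0 at y ∈ ∅; g ≡ 0 at y ∈ {9, 10}; common: ∅.
  x = 3: f ≡ 0 at y ∈ ∅; g ≡ 0 at y ∈ {8, 10}; common: ∅.
  x = 4: f ≡ 0 at y ∈ ∅; g ≡ 0 at y ∈ {7, 10}; common: ∅.
  x = 5: f ≡ 0 at y ∈ ∅; g ≡ 0 at y ∈ {6, 10}; common: ∅.
  x = 6: f ≡ 0 at y ∈ ∅; g ≡ 0 at y ∈ {5, 10}; common: ∅.
  x = 7: f ≡ 0 at y ∈ {1, 4}; g ≡ 0 at y ∈ {4, 10}; common: {4}.
  x = 8: f ≡ 0 at y ∈ {9}; g ≡ 0 at y ∈ {3, 10}; common: ∅.
  x = 9: f ≡ 0 at y ∈ {4, 5}; g ≡ 0 at y ∈ {2, 10}; common: ∅.
  x = 10: f ≡ 0 at y ∈ {5, 6}; g ≡ 0 at y ∈ {1, 10}; common: ∅.
Collecting: common zeros = {(7, 4)}, so the count is 1.
Comparison with the Bézout bound: 1 ≤ 4 = deg(f)·deg(g), as expected for curves with no common component (the affine F_11-count falls short of the bound because intersections may lie at infinity, over extension fields, or carry multiplicity).


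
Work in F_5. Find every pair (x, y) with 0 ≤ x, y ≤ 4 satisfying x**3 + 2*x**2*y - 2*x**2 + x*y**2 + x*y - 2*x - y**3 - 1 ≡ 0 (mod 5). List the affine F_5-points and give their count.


Affine F_5-points: {(0, 4), (1, 4), (2, 0), (2, 2), (3, 1), (3, 3), (3, 4), (4, 3)}; count = 8.

For each of the 25 pairs (x, y) ∈ F_5², evaluate f(x, y) mod 5. Record the zeros.
  x = 0: [0↦4, 1↦3, 2↦1, 3↦2, 4↦0]  zeros at y ∈ {4}
  x = 1: [0↦1, 1↦4, 2↦3, 3↦2, 4↦0]  zeros at y ∈ {4}
  x = 2: [0↦0, 1↦1, 2↦0, 3↦1, 4↦3]  zeros at y ∈ {0, 2}
  x = 3: [0↦2, 1↦0, 2↦3, 3↦0, 4↦0]  zeros at y ∈ {1, 3, 4}
  x = 4: [0↦3, 1↦2, 2↦3, 3↦0, 4↦2]  zeros at y ∈ {3}
Collecting zeros: affine points = {(0, 4), (1, 4), (2, 0), (2, 2), (3, 1), (3, 3), (3, 4), (4, 3)}.
Total count |C(F_5)_aff| = 8.


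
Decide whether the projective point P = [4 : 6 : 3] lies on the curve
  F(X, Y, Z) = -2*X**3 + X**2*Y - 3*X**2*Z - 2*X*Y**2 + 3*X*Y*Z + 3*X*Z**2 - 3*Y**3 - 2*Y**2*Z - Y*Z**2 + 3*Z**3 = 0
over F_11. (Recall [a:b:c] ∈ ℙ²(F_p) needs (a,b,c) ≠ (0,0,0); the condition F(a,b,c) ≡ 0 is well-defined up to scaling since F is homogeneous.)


F(4,6,3) ≡ 2 (mod 11); P is NOT on the curve.

Evaluate F(4, 6, 3) term-by-term (mod 11).
  -2*X**3 ↦ -2·64·1·1 = -128
  X**2*Y ↦ 1·16·6·1 = 96
  -3*X**2*Z ↦ -3·16·1·3 = -144
  -2*X*Y**2 ↦ -2·4·36·1 = -288
  3*X*Y*Z ↦ 3·4·6·3 = 216
  3*X*Z**2 ↦ 3·4·1·9 = 108
  -3*Y**3 ↦ -3·1·216·1 = -648
  -2*Y**2*Z ↦ -2·1·36·3 = -216
  -Y*Z**2 ↦ -1·1·6·9 = -54
  3*Z**3 ↦ 3·1·1·27 = 81
Sum: F(4, 6, 3) = (-128) + (96) + (-144) + (-288) + (216) + (108) + (-648) + (-216) + (-54) + (81) = -977.
Reducing mod 11: -977 ≡ 2 (mod 11).
Since F(a, b, c) ≡ 2 ≠ 0 (mod 11), P does NOT lie on the curve.


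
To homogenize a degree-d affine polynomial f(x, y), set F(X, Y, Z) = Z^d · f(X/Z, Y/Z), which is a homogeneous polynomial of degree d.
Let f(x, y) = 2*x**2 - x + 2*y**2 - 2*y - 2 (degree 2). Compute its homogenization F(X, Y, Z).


F(X, Y, Z) = 2*X**2 - X*Z + 2*Y**2 - 2*Y*Z - 2*Z**2

deg(f) = 2.
Substitute x = X/Z, y = Y/Z into f, then multiply by Z^2.
  monomial 2·x^2·y^0 ↦ 2·X^2·Y^0·Z^0.
  monomial -1·x^1·y^0 ↦ -1·X^1·Y^0·Z^1.
  monomial 2·x^0·y^2 ↦ 2·X^0·Y^2·Z^0.
  monomial -2·x^0·y^1 ↦ -2·X^0·Y^1·Z^1.
  monomial -2·x^0·y^0 ↦ -2·X^0·Y^0·Z^2.
Collecting: F(X, Y, Z) = 2*X**2 - X*Z + 2*Y**2 - 2*Y*Z - 2*Z**2.


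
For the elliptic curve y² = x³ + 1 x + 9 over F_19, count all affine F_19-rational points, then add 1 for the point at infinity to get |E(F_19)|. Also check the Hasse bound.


Affine points = {(0, 3), (0, 16), (1, 7), (1, 12), (2, 0), (3, 1), (3, 18), (4, 1), (4, 18), (5, 5), (5, 14), (7, 6), (7, 13), (8, 4), (8, 15), (9, 5), (9, 14), (12, 1), (12, 18), (15, 6), (15, 13), (16, 6), (16, 13), (18, 8), (18, 11)}; affine count = 25; |E(F_19)| = 26.

Discriminant check: Δ ∝ 4a³ + 27b² = 4·1³ + 27·9² = 4·1 + 27·81 ≡ 6 (mod 19). Nonzero ⇒ E is nonsingular.
For each x ∈ F_19, compute rhs = x³ + 1·x + 9 mod 19, then count y ∈ F_19 with y² ≡ rhs.
  x = 0: rhs = 9, matching y values: 3, 16 (2 points).
  x = 1: rhs = 11, matching y values: 7, 12 (2 points).
  x = 2: rhs = 0, matching y values: 0 (1 points).
  x = 3: rhs = 1, matching y values: 1, 18 (2 points).
  x = 4: rhs = 1, matching y values: 1, 18 (2 points).
  x = 5: rhs = 6, matching y values: 5, 14 (2 points).
  x = 6: rhs = 3, matching y values: none (0 points).
  x = 7: rhs = 17, matching y values: 6, 13 (2 points).
  x = 8: rhs = 16, matching y values: 4, 15 (2 points).
  x = 9: rhs = 6, matching y values: 5, 14 (2 points).
  x = 10: rhs = 12, matching y values: none (0 points).
  x = 11: rhs = 2, matching y values: none (0 points).
  x = 12: rhs = 1, matching y values: 1, 18 (2 points).
  x = 13: rhs = 15, matching y values: none (0 points).
  x = 14: rhs = 12, matching y values: none (0 points).
  x = 15: rhs = 17, matching y values: 6, 13 (2 points).
  x = 16: rhs = 17, matching y values: 6, 13 (2 points).
  x = 17: rhs = 18, matching y values: none (0 points).
  x = 18: rhs = 7, matching y values: 8, 11 (2 points).
Total affine count: 25.
Full point count |E(F_19)| = 25 + 1 = 26.
Hasse bound: |26 − (19+1)| = |6| = 6 ≤ 2√19 ≈ 8.7178 ✓.


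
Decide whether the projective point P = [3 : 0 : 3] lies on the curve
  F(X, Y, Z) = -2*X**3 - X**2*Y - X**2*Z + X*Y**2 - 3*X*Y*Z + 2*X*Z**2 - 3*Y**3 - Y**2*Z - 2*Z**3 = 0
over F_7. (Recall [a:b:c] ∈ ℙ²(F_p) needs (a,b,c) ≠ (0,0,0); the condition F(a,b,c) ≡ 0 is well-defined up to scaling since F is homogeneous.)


F(3,0,3) ≡ 3 (mod 7); P is NOT on the curve.

Evaluate F(3, 0, 3) term-by-term (mod 7).
  -2*X**3 ↦ -2·27·1·1 = -54
  -X**2*Y ↦ -1·9·0·1 = 0
  -X**2*Z ↦ -1·9·1·3 = -27
  X*Y**2 ↦ 1·3·0·1 = 0
  -3*X*Y*Z ↦ -3·3·0·3 = 0
  2*X*Z**2 ↦ 2·3·1·9 = 54
  -3*Y**3 ↦ -3·1·0·1 = 0
  -Y**2*Z ↦ -1·1·0·3 = 0
  -2*Z**3 ↦ -2·1·1·27 = -54
Sum: F(3, 0, 3) = (-54) + (0) + (-27) + (0) + (0) + (54) + (0) + (0) + (-54) = -81.
Reducing mod 7: -81 ≡ 3 (mod 7).
Since F(a, b, c) ≡ 3 ≠ 0 (mod 7), P does NOT lie on the curve.


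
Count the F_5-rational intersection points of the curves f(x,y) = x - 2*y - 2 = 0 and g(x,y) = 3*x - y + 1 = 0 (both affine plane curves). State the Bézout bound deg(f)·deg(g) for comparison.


Common zeros: ∅; count = 0; Bézout bound = 1.

deg(f) = 1, deg(g) = 1, so Bézout bound = 1.
Scan x ∈ F_5. For each x, list the y ∈ F_5 with f(x, y) ≡ 0 and those with g(x, y) ≡ 0 (mod 5); the common zeros in that column are the intersection.
  x = 0: f ≡ 0 at y ∈ {4}; g ≡ 0 at y ∈ {1}; common: ∅.
  x = 1: f ≡ 0 at y ∈ {2}; g ≡ 0 at y ∈ {4}; common: ∅.
  x = 2: f ≡ 0 at y ∈ {0}; g ≡ 0 at y ∈ {2}; common: ∅.
  x = 3: f ≡ 0 at y ∈ {3}; g ≡ 0 at y ∈ {0}; common: ∅.
  x = 4: f ≡ 0 at y ∈ {1}; g ≡ 0 at y ∈ {3}; common: ∅.
Collecting: common zeros = ∅, so the count is 0.
Comparison with the Bézout bound: 0 ≤ 1 = deg(f)·deg(g), as expected for curves with no common component (the affine F_5-count falls short of the bound because intersections may lie at infinity, over extension fields, or carry multiplicity).


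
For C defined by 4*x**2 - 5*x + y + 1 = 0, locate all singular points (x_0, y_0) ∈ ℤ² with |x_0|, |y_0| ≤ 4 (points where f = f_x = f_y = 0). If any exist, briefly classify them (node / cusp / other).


No singular points in the scanned grid; C is smooth there.

Compute partial derivatives:
  f_x = 8*x - 5.
  f_y = 1.
f_y = 1 is a nonzero constant, so f_y never vanishes: no point (x, y) can satisfy f = f_x = f_y = 0. In particular no (x, y) ∈ {−4, ..., 4}² is singular; the curve is smooth.
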